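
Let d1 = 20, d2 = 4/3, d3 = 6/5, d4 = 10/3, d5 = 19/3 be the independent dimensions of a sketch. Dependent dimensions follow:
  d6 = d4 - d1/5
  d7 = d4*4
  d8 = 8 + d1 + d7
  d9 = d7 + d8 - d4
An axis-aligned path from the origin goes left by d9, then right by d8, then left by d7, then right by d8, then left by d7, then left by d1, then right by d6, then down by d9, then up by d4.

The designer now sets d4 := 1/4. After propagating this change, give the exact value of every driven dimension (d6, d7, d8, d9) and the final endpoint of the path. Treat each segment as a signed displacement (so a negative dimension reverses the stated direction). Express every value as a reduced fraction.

Apply edit: d4 := 1/4
  d6 = d4 - d1/5 = -15/4
  d7 = d4*4 = 1
  d8 = 8 + d1 + d7 = 29
  d9 = d7 + d8 - d4 = 119/4
Walk from origin (0, 0):
  seg 1: left by d9 = 119/4 → (-119/4, 0)
  seg 2: right by d8 = 29 → (-3/4, 0)
  seg 3: left by d7 = 1 → (-7/4, 0)
  seg 4: right by d8 = 29 → (109/4, 0)
  seg 5: left by d7 = 1 → (105/4, 0)
  seg 6: left by d1 = 20 → (25/4, 0)
  seg 7: right by d6 = -15/4 → (5/2, 0)
  seg 8: down by d9 = 119/4 → (5/2, -119/4)
  seg 9: up by d4 = 1/4 → (5/2, -59/2)

d6 = -15/4
d7 = 1
d8 = 29
d9 = 119/4
endpoint = (5/2, -59/2)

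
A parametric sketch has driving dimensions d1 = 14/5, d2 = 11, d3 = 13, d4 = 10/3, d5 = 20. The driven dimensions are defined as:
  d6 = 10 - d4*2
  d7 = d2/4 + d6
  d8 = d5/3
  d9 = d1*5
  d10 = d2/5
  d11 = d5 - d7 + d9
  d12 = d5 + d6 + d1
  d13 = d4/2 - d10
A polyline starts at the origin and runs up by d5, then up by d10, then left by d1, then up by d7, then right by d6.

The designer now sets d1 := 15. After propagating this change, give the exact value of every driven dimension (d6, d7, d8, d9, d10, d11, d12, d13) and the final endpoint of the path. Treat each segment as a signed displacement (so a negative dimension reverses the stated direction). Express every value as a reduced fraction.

Apply edit: d1 := 15
  d6 = 10 - d4*2 = 10/3
  d7 = d2/4 + d6 = 73/12
  d8 = d5/3 = 20/3
  d9 = d1*5 = 75
  d10 = d2/5 = 11/5
  d11 = d5 - d7 + d9 = 1067/12
  d12 = d5 + d6 + d1 = 115/3
  d13 = d4/2 - d10 = -8/15
Walk from origin (0, 0):
  seg 1: up by d5 = 20 → (0, 20)
  seg 2: up by d10 = 11/5 → (0, 111/5)
  seg 3: left by d1 = 15 → (-15, 111/5)
  seg 4: up by d7 = 73/12 → (-15, 1697/60)
  seg 5: right by d6 = 10/3 → (-35/3, 1697/60)

d6 = 10/3
d7 = 73/12
d8 = 20/3
d9 = 75
d10 = 11/5
d11 = 1067/12
d12 = 115/3
d13 = -8/15
endpoint = (-35/3, 1697/60)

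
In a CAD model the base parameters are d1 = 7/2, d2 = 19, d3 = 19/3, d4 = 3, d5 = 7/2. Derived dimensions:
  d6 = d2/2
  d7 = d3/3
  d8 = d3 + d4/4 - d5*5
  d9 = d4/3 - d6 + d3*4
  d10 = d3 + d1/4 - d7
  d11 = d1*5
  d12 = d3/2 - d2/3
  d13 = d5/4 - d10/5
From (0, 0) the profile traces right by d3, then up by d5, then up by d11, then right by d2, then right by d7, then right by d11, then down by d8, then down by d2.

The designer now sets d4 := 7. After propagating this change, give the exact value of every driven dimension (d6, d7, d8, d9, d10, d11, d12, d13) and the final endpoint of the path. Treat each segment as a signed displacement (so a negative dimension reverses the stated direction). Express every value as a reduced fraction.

Apply edit: d4 := 7
  d6 = d2/2 = 19/2
  d7 = d3/3 = 19/9
  d8 = d3 + d4/4 - d5*5 = -113/12
  d9 = d4/3 - d6 + d3*4 = 109/6
  d10 = d3 + d1/4 - d7 = 367/72
  d11 = d1*5 = 35/2
  d12 = d3/2 - d2/3 = -19/6
  d13 = d5/4 - d10/5 = -13/90
Walk from origin (0, 0):
  seg 1: right by d3 = 19/3 → (19/3, 0)
  seg 2: up by d5 = 7/2 → (19/3, 7/2)
  seg 3: up by d11 = 35/2 → (19/3, 21)
  seg 4: right by d2 = 19 → (76/3, 21)
  seg 5: right by d7 = 19/9 → (247/9, 21)
  seg 6: right by d11 = 35/2 → (809/18, 21)
  seg 7: down by d8 = -113/12 → (809/18, 365/12)
  seg 8: down by d2 = 19 → (809/18, 137/12)

d6 = 19/2
d7 = 19/9
d8 = -113/12
d9 = 109/6
d10 = 367/72
d11 = 35/2
d12 = -19/6
d13 = -13/90
endpoint = (809/18, 137/12)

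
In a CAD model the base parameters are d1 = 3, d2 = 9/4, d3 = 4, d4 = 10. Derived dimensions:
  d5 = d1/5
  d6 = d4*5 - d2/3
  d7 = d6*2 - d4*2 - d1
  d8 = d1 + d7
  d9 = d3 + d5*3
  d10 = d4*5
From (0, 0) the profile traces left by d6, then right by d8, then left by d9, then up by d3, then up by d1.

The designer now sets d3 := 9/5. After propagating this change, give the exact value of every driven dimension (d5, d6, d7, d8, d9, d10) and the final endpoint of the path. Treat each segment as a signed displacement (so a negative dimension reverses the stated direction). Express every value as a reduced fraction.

Apply edit: d3 := 9/5
  d5 = d1/5 = 3/5
  d6 = d4*5 - d2/3 = 197/4
  d7 = d6*2 - d4*2 - d1 = 151/2
  d8 = d1 + d7 = 157/2
  d9 = d3 + d5*3 = 18/5
  d10 = d4*5 = 50
Walk from origin (0, 0):
  seg 1: left by d6 = 197/4 → (-197/4, 0)
  seg 2: right by d8 = 157/2 → (117/4, 0)
  seg 3: left by d9 = 18/5 → (513/20, 0)
  seg 4: up by d3 = 9/5 → (513/20, 9/5)
  seg 5: up by d1 = 3 → (513/20, 24/5)

d5 = 3/5
d6 = 197/4
d7 = 151/2
d8 = 157/2
d9 = 18/5
d10 = 50
endpoint = (513/20, 24/5)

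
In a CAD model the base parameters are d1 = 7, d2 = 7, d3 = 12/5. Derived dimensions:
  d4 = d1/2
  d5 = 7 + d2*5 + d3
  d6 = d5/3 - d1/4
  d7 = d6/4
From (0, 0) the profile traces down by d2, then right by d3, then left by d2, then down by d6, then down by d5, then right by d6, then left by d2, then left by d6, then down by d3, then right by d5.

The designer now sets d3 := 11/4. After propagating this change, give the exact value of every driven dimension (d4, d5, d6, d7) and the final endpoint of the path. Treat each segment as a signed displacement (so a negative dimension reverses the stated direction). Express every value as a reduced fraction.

d4 = 7/2
d5 = 179/4
d6 = 79/6
d7 = 79/24
endpoint = (67/2, -203/3)

Apply edit: d3 := 11/4
  d4 = d1/2 = 7/2
  d5 = 7 + d2*5 + d3 = 179/4
  d6 = d5/3 - d1/4 = 79/6
  d7 = d6/4 = 79/24
Walk from origin (0, 0):
  seg 1: down by d2 = 7 → (0, -7)
  seg 2: right by d3 = 11/4 → (11/4, -7)
  seg 3: left by d2 = 7 → (-17/4, -7)
  seg 4: down by d6 = 79/6 → (-17/4, -121/6)
  seg 5: down by d5 = 179/4 → (-17/4, -779/12)
  seg 6: right by d6 = 79/6 → (107/12, -779/12)
  seg 7: left by d2 = 7 → (23/12, -779/12)
  seg 8: left by d6 = 79/6 → (-45/4, -779/12)
  seg 9: down by d3 = 11/4 → (-45/4, -203/3)
  seg 10: right by d5 = 179/4 → (67/2, -203/3)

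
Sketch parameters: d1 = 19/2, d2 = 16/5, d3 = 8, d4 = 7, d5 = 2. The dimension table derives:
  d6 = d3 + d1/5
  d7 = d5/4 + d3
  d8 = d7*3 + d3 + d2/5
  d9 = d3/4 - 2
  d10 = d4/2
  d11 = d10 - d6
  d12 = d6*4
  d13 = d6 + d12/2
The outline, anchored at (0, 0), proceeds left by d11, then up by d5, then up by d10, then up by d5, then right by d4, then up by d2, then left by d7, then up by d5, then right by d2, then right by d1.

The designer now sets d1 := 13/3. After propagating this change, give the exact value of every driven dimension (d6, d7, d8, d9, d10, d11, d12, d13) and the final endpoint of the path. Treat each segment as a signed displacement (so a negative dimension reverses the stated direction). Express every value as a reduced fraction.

Apply edit: d1 := 13/3
  d6 = d3 + d1/5 = 133/15
  d7 = d5/4 + d3 = 17/2
  d8 = d7*3 + d3 + d2/5 = 1707/50
  d9 = d3/4 - 2 = 0
  d10 = d4/2 = 7/2
  d11 = d10 - d6 = -161/30
  d12 = d6*4 = 532/15
  d13 = d6 + d12/2 = 133/5
Walk from origin (0, 0):
  seg 1: left by d11 = -161/30 → (161/30, 0)
  seg 2: up by d5 = 2 → (161/30, 2)
  seg 3: up by d10 = 7/2 → (161/30, 11/2)
  seg 4: up by d5 = 2 → (161/30, 15/2)
  seg 5: right by d4 = 7 → (371/30, 15/2)
  seg 6: up by d2 = 16/5 → (371/30, 107/10)
  seg 7: left by d7 = 17/2 → (58/15, 107/10)
  seg 8: up by d5 = 2 → (58/15, 127/10)
  seg 9: right by d2 = 16/5 → (106/15, 127/10)
  seg 10: right by d1 = 13/3 → (57/5, 127/10)

d6 = 133/15
d7 = 17/2
d8 = 1707/50
d9 = 0
d10 = 7/2
d11 = -161/30
d12 = 532/15
d13 = 133/5
endpoint = (57/5, 127/10)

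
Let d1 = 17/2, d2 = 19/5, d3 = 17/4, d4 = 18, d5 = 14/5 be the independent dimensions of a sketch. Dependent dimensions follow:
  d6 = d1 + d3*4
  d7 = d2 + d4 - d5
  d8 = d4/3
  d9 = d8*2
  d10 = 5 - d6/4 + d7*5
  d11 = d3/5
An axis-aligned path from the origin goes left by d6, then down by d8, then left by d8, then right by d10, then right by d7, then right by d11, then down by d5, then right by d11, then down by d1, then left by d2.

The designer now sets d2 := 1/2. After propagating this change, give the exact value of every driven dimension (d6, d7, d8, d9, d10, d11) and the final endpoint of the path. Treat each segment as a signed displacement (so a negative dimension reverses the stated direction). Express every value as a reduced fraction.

d6 = 51/2
d7 = 157/10
d8 = 6
d9 = 12
d10 = 617/8
d11 = 17/20
endpoint = (2501/40, -173/10)

Apply edit: d2 := 1/2
  d6 = d1 + d3*4 = 51/2
  d7 = d2 + d4 - d5 = 157/10
  d8 = d4/3 = 6
  d9 = d8*2 = 12
  d10 = 5 - d6/4 + d7*5 = 617/8
  d11 = d3/5 = 17/20
Walk from origin (0, 0):
  seg 1: left by d6 = 51/2 → (-51/2, 0)
  seg 2: down by d8 = 6 → (-51/2, -6)
  seg 3: left by d8 = 6 → (-63/2, -6)
  seg 4: right by d10 = 617/8 → (365/8, -6)
  seg 5: right by d7 = 157/10 → (2453/40, -6)
  seg 6: right by d11 = 17/20 → (2487/40, -6)
  seg 7: down by d5 = 14/5 → (2487/40, -44/5)
  seg 8: right by d11 = 17/20 → (2521/40, -44/5)
  seg 9: down by d1 = 17/2 → (2521/40, -173/10)
  seg 10: left by d2 = 1/2 → (2501/40, -173/10)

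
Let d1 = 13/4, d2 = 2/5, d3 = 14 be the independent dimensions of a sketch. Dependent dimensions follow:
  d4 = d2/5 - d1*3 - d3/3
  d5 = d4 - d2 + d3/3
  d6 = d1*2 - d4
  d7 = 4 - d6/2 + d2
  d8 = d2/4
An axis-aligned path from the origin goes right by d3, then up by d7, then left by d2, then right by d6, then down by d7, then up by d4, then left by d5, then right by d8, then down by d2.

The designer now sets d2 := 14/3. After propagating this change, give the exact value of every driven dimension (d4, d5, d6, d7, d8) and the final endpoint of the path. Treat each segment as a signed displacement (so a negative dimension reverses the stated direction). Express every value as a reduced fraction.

Apply edit: d2 := 14/3
  d4 = d2/5 - d1*3 - d3/3 = -809/60
  d5 = d4 - d2 + d3/3 = -809/60
  d6 = d1*2 - d4 = 1199/60
  d7 = 4 - d6/2 + d2 = -53/40
  d8 = d2/4 = 7/6
Walk from origin (0, 0):
  seg 1: right by d3 = 14 → (14, 0)
  seg 2: up by d7 = -53/40 → (14, -53/40)
  seg 3: left by d2 = 14/3 → (28/3, -53/40)
  seg 4: right by d6 = 1199/60 → (1759/60, -53/40)
  seg 5: down by d7 = -53/40 → (1759/60, 0)
  seg 6: up by d4 = -809/60 → (1759/60, -809/60)
  seg 7: left by d5 = -809/60 → (214/5, -809/60)
  seg 8: right by d8 = 7/6 → (1319/30, -809/60)
  seg 9: down by d2 = 14/3 → (1319/30, -363/20)

d4 = -809/60
d5 = -809/60
d6 = 1199/60
d7 = -53/40
d8 = 7/6
endpoint = (1319/30, -363/20)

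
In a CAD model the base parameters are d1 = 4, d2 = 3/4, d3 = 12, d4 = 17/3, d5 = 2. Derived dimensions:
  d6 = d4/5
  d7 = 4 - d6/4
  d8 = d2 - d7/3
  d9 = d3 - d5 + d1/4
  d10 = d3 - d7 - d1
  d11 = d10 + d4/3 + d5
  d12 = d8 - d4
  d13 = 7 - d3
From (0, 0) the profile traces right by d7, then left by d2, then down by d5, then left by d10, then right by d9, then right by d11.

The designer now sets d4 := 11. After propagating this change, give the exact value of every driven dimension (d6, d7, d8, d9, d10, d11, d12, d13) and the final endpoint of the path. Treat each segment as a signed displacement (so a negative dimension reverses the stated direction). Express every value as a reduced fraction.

Apply edit: d4 := 11
  d6 = d4/5 = 11/5
  d7 = 4 - d6/4 = 69/20
  d8 = d2 - d7/3 = -2/5
  d9 = d3 - d5 + d1/4 = 11
  d10 = d3 - d7 - d1 = 91/20
  d11 = d10 + d4/3 + d5 = 613/60
  d12 = d8 - d4 = -57/5
  d13 = 7 - d3 = -5
Walk from origin (0, 0):
  seg 1: right by d7 = 69/20 → (69/20, 0)
  seg 2: left by d2 = 3/4 → (27/10, 0)
  seg 3: down by d5 = 2 → (27/10, -2)
  seg 4: left by d10 = 91/20 → (-37/20, -2)
  seg 5: right by d9 = 11 → (183/20, -2)
  seg 6: right by d11 = 613/60 → (581/30, -2)

d6 = 11/5
d7 = 69/20
d8 = -2/5
d9 = 11
d10 = 91/20
d11 = 613/60
d12 = -57/5
d13 = -5
endpoint = (581/30, -2)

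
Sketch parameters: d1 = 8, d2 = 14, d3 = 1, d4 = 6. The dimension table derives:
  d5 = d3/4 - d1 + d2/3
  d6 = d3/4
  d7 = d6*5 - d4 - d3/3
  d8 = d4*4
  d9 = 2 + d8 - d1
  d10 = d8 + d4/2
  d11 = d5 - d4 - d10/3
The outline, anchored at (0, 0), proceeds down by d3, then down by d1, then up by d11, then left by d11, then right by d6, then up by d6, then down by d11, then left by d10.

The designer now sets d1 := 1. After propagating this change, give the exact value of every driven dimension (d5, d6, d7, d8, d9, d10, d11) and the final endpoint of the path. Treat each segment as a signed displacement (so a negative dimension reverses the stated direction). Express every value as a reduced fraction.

Apply edit: d1 := 1
  d5 = d3/4 - d1 + d2/3 = 47/12
  d6 = d3/4 = 1/4
  d7 = d6*5 - d4 - d3/3 = -61/12
  d8 = d4*4 = 24
  d9 = 2 + d8 - d1 = 25
  d10 = d8 + d4/2 = 27
  d11 = d5 - d4 - d10/3 = -133/12
Walk from origin (0, 0):
  seg 1: down by d3 = 1 → (0, -1)
  seg 2: down by d1 = 1 → (0, -2)
  seg 3: up by d11 = -133/12 → (0, -157/12)
  seg 4: left by d11 = -133/12 → (133/12, -157/12)
  seg 5: right by d6 = 1/4 → (34/3, -157/12)
  seg 6: up by d6 = 1/4 → (34/3, -77/6)
  seg 7: down by d11 = -133/12 → (34/3, -7/4)
  seg 8: left by d10 = 27 → (-47/3, -7/4)

d5 = 47/12
d6 = 1/4
d7 = -61/12
d8 = 24
d9 = 25
d10 = 27
d11 = -133/12
endpoint = (-47/3, -7/4)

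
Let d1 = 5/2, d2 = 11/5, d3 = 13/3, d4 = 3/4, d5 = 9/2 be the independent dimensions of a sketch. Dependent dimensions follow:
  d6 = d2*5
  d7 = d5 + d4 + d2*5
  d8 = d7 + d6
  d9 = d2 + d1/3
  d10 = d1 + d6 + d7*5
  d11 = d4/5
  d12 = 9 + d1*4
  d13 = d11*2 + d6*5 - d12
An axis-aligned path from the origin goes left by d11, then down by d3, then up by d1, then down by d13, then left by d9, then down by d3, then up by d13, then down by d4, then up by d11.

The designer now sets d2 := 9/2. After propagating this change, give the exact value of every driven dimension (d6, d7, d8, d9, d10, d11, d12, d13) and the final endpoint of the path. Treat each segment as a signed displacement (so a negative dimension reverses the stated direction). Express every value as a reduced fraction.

Apply edit: d2 := 9/2
  d6 = d2*5 = 45/2
  d7 = d5 + d4 + d2*5 = 111/4
  d8 = d7 + d6 = 201/4
  d9 = d2 + d1/3 = 16/3
  d10 = d1 + d6 + d7*5 = 655/4
  d11 = d4/5 = 3/20
  d12 = 9 + d1*4 = 19
  d13 = d11*2 + d6*5 - d12 = 469/5
Walk from origin (0, 0):
  seg 1: left by d11 = 3/20 → (-3/20, 0)
  seg 2: down by d3 = 13/3 → (-3/20, -13/3)
  seg 3: up by d1 = 5/2 → (-3/20, -11/6)
  seg 4: down by d13 = 469/5 → (-3/20, -2869/30)
  seg 5: left by d9 = 16/3 → (-329/60, -2869/30)
  seg 6: down by d3 = 13/3 → (-329/60, -2999/30)
  seg 7: up by d13 = 469/5 → (-329/60, -37/6)
  seg 8: down by d4 = 3/4 → (-329/60, -83/12)
  seg 9: up by d11 = 3/20 → (-329/60, -203/30)

d6 = 45/2
d7 = 111/4
d8 = 201/4
d9 = 16/3
d10 = 655/4
d11 = 3/20
d12 = 19
d13 = 469/5
endpoint = (-329/60, -203/30)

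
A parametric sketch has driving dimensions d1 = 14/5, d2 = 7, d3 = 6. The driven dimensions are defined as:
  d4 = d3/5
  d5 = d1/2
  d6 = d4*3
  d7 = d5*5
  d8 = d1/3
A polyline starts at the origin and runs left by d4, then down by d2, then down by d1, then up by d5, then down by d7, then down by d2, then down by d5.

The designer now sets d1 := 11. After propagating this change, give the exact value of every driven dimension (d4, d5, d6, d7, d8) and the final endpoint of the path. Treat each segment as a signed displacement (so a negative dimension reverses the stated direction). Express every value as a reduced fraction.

d4 = 6/5
d5 = 11/2
d6 = 18/5
d7 = 55/2
d8 = 11/3
endpoint = (-6/5, -105/2)

Apply edit: d1 := 11
  d4 = d3/5 = 6/5
  d5 = d1/2 = 11/2
  d6 = d4*3 = 18/5
  d7 = d5*5 = 55/2
  d8 = d1/3 = 11/3
Walk from origin (0, 0):
  seg 1: left by d4 = 6/5 → (-6/5, 0)
  seg 2: down by d2 = 7 → (-6/5, -7)
  seg 3: down by d1 = 11 → (-6/5, -18)
  seg 4: up by d5 = 11/2 → (-6/5, -25/2)
  seg 5: down by d7 = 55/2 → (-6/5, -40)
  seg 6: down by d2 = 7 → (-6/5, -47)
  seg 7: down by d5 = 11/2 → (-6/5, -105/2)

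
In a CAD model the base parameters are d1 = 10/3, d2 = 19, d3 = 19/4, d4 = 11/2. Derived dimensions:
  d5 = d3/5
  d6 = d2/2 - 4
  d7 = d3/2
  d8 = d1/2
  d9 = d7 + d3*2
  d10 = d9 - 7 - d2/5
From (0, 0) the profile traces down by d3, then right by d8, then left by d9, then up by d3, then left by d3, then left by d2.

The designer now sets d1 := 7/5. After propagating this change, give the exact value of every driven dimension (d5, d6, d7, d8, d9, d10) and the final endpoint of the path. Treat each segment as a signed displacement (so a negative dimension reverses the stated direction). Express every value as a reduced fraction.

d5 = 19/20
d6 = 11/2
d7 = 19/8
d8 = 7/10
d9 = 95/8
d10 = 43/40
endpoint = (-1397/40, 0)

Apply edit: d1 := 7/5
  d5 = d3/5 = 19/20
  d6 = d2/2 - 4 = 11/2
  d7 = d3/2 = 19/8
  d8 = d1/2 = 7/10
  d9 = d7 + d3*2 = 95/8
  d10 = d9 - 7 - d2/5 = 43/40
Walk from origin (0, 0):
  seg 1: down by d3 = 19/4 → (0, -19/4)
  seg 2: right by d8 = 7/10 → (7/10, -19/4)
  seg 3: left by d9 = 95/8 → (-447/40, -19/4)
  seg 4: up by d3 = 19/4 → (-447/40, 0)
  seg 5: left by d3 = 19/4 → (-637/40, 0)
  seg 6: left by d2 = 19 → (-1397/40, 0)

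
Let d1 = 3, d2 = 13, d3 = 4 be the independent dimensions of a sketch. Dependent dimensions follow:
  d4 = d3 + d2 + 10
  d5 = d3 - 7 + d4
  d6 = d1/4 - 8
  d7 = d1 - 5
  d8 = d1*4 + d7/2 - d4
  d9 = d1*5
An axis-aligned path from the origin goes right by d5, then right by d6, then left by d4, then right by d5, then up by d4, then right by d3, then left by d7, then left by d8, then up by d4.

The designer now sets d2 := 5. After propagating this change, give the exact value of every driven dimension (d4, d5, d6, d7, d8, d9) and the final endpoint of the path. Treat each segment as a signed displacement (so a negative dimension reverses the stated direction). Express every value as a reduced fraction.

Apply edit: d2 := 5
  d4 = d3 + d2 + 10 = 19
  d5 = d3 - 7 + d4 = 16
  d6 = d1/4 - 8 = -29/4
  d7 = d1 - 5 = -2
  d8 = d1*4 + d7/2 - d4 = -8
  d9 = d1*5 = 15
Walk from origin (0, 0):
  seg 1: right by d5 = 16 → (16, 0)
  seg 2: right by d6 = -29/4 → (35/4, 0)
  seg 3: left by d4 = 19 → (-41/4, 0)
  seg 4: right by d5 = 16 → (23/4, 0)
  seg 5: up by d4 = 19 → (23/4, 19)
  seg 6: right by d3 = 4 → (39/4, 19)
  seg 7: left by d7 = -2 → (47/4, 19)
  seg 8: left by d8 = -8 → (79/4, 19)
  seg 9: up by d4 = 19 → (79/4, 38)

d4 = 19
d5 = 16
d6 = -29/4
d7 = -2
d8 = -8
d9 = 15
endpoint = (79/4, 38)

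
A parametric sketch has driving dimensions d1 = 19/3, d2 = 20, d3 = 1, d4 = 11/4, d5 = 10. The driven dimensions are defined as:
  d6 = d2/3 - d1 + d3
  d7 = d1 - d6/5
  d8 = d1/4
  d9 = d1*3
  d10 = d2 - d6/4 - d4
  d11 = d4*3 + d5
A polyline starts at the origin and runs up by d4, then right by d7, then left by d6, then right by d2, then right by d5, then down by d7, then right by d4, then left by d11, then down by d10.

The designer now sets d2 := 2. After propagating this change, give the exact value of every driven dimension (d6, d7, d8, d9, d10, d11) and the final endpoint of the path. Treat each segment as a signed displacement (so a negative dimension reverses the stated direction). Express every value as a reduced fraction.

Apply edit: d2 := 2
  d6 = d2/3 - d1 + d3 = -14/3
  d7 = d1 - d6/5 = 109/15
  d8 = d1/4 = 19/12
  d9 = d1*3 = 19
  d10 = d2 - d6/4 - d4 = 5/12
  d11 = d4*3 + d5 = 73/4
Walk from origin (0, 0):
  seg 1: up by d4 = 11/4 → (0, 11/4)
  seg 2: right by d7 = 109/15 → (109/15, 11/4)
  seg 3: left by d6 = -14/3 → (179/15, 11/4)
  seg 4: right by d2 = 2 → (209/15, 11/4)
  seg 5: right by d5 = 10 → (359/15, 11/4)
  seg 6: down by d7 = 109/15 → (359/15, -271/60)
  seg 7: right by d4 = 11/4 → (1601/60, -271/60)
  seg 8: left by d11 = 73/4 → (253/30, -271/60)
  seg 9: down by d10 = 5/12 → (253/30, -74/15)

d6 = -14/3
d7 = 109/15
d8 = 19/12
d9 = 19
d10 = 5/12
d11 = 73/4
endpoint = (253/30, -74/15)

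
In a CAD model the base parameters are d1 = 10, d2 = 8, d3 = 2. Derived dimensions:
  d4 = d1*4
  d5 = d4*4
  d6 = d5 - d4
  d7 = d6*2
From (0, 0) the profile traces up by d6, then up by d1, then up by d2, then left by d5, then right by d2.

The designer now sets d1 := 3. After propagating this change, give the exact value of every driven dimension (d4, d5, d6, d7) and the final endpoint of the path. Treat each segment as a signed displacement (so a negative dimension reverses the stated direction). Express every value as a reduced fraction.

d4 = 12
d5 = 48
d6 = 36
d7 = 72
endpoint = (-40, 47)

Apply edit: d1 := 3
  d4 = d1*4 = 12
  d5 = d4*4 = 48
  d6 = d5 - d4 = 36
  d7 = d6*2 = 72
Walk from origin (0, 0):
  seg 1: up by d6 = 36 → (0, 36)
  seg 2: up by d1 = 3 → (0, 39)
  seg 3: up by d2 = 8 → (0, 47)
  seg 4: left by d5 = 48 → (-48, 47)
  seg 5: right by d2 = 8 → (-40, 47)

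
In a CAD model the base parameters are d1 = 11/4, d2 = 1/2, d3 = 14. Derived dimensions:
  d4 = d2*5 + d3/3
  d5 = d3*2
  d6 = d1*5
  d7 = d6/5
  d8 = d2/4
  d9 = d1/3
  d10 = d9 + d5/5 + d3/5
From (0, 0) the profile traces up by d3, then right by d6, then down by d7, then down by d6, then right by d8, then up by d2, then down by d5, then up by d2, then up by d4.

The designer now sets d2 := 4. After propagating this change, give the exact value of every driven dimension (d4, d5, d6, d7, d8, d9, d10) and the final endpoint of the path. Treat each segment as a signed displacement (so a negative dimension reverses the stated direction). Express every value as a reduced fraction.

Apply edit: d2 := 4
  d4 = d2*5 + d3/3 = 74/3
  d5 = d3*2 = 28
  d6 = d1*5 = 55/4
  d7 = d6/5 = 11/4
  d8 = d2/4 = 1
  d9 = d1/3 = 11/12
  d10 = d9 + d5/5 + d3/5 = 559/60
Walk from origin (0, 0):
  seg 1: up by d3 = 14 → (0, 14)
  seg 2: right by d6 = 55/4 → (55/4, 14)
  seg 3: down by d7 = 11/4 → (55/4, 45/4)
  seg 4: down by d6 = 55/4 → (55/4, -5/2)
  seg 5: right by d8 = 1 → (59/4, -5/2)
  seg 6: up by d2 = 4 → (59/4, 3/2)
  seg 7: down by d5 = 28 → (59/4, -53/2)
  seg 8: up by d2 = 4 → (59/4, -45/2)
  seg 9: up by d4 = 74/3 → (59/4, 13/6)

d4 = 74/3
d5 = 28
d6 = 55/4
d7 = 11/4
d8 = 1
d9 = 11/12
d10 = 559/60
endpoint = (59/4, 13/6)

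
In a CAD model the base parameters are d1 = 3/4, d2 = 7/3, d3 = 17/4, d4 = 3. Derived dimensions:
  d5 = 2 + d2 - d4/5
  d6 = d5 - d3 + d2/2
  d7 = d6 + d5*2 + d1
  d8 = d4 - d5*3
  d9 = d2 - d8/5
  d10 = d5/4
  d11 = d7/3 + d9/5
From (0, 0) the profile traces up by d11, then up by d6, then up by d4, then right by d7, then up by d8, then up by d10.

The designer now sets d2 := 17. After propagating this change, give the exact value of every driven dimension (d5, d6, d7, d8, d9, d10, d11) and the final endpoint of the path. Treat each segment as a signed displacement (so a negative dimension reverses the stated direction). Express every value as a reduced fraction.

d5 = 92/5
d6 = 453/20
d7 = 301/5
d8 = -261/5
d9 = 686/25
d10 = 23/5
d11 = 9583/375
endpoint = (301/5, 5407/1500)

Apply edit: d2 := 17
  d5 = 2 + d2 - d4/5 = 92/5
  d6 = d5 - d3 + d2/2 = 453/20
  d7 = d6 + d5*2 + d1 = 301/5
  d8 = d4 - d5*3 = -261/5
  d9 = d2 - d8/5 = 686/25
  d10 = d5/4 = 23/5
  d11 = d7/3 + d9/5 = 9583/375
Walk from origin (0, 0):
  seg 1: up by d11 = 9583/375 → (0, 9583/375)
  seg 2: up by d6 = 453/20 → (0, 72307/1500)
  seg 3: up by d4 = 3 → (0, 76807/1500)
  seg 4: right by d7 = 301/5 → (301/5, 76807/1500)
  seg 5: up by d8 = -261/5 → (301/5, -1493/1500)
  seg 6: up by d10 = 23/5 → (301/5, 5407/1500)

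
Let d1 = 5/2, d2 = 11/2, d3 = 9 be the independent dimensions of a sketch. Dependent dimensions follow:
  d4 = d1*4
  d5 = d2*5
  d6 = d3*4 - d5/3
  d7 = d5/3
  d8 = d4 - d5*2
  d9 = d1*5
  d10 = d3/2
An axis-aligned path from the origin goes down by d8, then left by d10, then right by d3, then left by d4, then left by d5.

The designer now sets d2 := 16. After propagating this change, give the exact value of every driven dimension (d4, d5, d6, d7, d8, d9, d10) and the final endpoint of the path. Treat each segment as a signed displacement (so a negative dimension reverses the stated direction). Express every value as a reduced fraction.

Apply edit: d2 := 16
  d4 = d1*4 = 10
  d5 = d2*5 = 80
  d6 = d3*4 - d5/3 = 28/3
  d7 = d5/3 = 80/3
  d8 = d4 - d5*2 = -150
  d9 = d1*5 = 25/2
  d10 = d3/2 = 9/2
Walk from origin (0, 0):
  seg 1: down by d8 = -150 → (0, 150)
  seg 2: left by d10 = 9/2 → (-9/2, 150)
  seg 3: right by d3 = 9 → (9/2, 150)
  seg 4: left by d4 = 10 → (-11/2, 150)
  seg 5: left by d5 = 80 → (-171/2, 150)

d4 = 10
d5 = 80
d6 = 28/3
d7 = 80/3
d8 = -150
d9 = 25/2
d10 = 9/2
endpoint = (-171/2, 150)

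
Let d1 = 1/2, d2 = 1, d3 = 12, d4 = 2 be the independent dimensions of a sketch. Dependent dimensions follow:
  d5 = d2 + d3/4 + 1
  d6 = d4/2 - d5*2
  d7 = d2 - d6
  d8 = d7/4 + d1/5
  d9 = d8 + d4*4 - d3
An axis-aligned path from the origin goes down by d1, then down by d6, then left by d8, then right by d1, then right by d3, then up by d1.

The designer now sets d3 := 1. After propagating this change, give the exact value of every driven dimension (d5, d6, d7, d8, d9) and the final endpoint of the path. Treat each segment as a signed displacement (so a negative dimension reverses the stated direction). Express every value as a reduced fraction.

Apply edit: d3 := 1
  d5 = d2 + d3/4 + 1 = 9/4
  d6 = d4/2 - d5*2 = -7/2
  d7 = d2 - d6 = 9/2
  d8 = d7/4 + d1/5 = 49/40
  d9 = d8 + d4*4 - d3 = 329/40
Walk from origin (0, 0):
  seg 1: down by d1 = 1/2 → (0, -1/2)
  seg 2: down by d6 = -7/2 → (0, 3)
  seg 3: left by d8 = 49/40 → (-49/40, 3)
  seg 4: right by d1 = 1/2 → (-29/40, 3)
  seg 5: right by d3 = 1 → (11/40, 3)
  seg 6: up by d1 = 1/2 → (11/40, 7/2)

d5 = 9/4
d6 = -7/2
d7 = 9/2
d8 = 49/40
d9 = 329/40
endpoint = (11/40, 7/2)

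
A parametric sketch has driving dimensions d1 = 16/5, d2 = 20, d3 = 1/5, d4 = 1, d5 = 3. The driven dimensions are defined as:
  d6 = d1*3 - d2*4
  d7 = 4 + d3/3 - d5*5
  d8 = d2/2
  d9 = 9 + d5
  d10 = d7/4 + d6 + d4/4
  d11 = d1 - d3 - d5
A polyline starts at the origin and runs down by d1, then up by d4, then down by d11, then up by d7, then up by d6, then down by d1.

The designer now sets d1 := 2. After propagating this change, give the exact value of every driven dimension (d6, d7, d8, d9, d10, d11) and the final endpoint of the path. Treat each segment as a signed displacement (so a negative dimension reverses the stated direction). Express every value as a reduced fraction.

Apply edit: d1 := 2
  d6 = d1*3 - d2*4 = -74
  d7 = 4 + d3/3 - d5*5 = -164/15
  d8 = d2/2 = 10
  d9 = 9 + d5 = 12
  d10 = d7/4 + d6 + d4/4 = -4589/60
  d11 = d1 - d3 - d5 = -6/5
Walk from origin (0, 0):
  seg 1: down by d1 = 2 → (0, -2)
  seg 2: up by d4 = 1 → (0, -1)
  seg 3: down by d11 = -6/5 → (0, 1/5)
  seg 4: up by d7 = -164/15 → (0, -161/15)
  seg 5: up by d6 = -74 → (0, -1271/15)
  seg 6: down by d1 = 2 → (0, -1301/15)

d6 = -74
d7 = -164/15
d8 = 10
d9 = 12
d10 = -4589/60
d11 = -6/5
endpoint = (0, -1301/15)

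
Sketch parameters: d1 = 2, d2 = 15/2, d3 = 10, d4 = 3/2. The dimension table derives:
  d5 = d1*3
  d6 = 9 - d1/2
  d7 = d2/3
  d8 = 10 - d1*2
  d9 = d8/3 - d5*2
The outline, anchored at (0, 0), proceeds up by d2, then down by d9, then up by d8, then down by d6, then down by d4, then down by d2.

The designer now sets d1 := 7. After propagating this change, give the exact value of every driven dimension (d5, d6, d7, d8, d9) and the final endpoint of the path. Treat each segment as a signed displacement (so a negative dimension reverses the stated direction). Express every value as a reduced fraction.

d5 = 21
d6 = 11/2
d7 = 5/2
d8 = -4
d9 = -130/3
endpoint = (0, 97/3)

Apply edit: d1 := 7
  d5 = d1*3 = 21
  d6 = 9 - d1/2 = 11/2
  d7 = d2/3 = 5/2
  d8 = 10 - d1*2 = -4
  d9 = d8/3 - d5*2 = -130/3
Walk from origin (0, 0):
  seg 1: up by d2 = 15/2 → (0, 15/2)
  seg 2: down by d9 = -130/3 → (0, 305/6)
  seg 3: up by d8 = -4 → (0, 281/6)
  seg 4: down by d6 = 11/2 → (0, 124/3)
  seg 5: down by d4 = 3/2 → (0, 239/6)
  seg 6: down by d2 = 15/2 → (0, 97/3)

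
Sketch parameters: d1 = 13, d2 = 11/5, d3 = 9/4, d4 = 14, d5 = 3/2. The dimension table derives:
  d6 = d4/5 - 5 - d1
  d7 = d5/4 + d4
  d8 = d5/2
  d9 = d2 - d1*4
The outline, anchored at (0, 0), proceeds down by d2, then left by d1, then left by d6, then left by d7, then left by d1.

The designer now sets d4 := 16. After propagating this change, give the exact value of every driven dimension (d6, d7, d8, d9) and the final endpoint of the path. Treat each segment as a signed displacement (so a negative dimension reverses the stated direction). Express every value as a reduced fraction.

Apply edit: d4 := 16
  d6 = d4/5 - 5 - d1 = -74/5
  d7 = d5/4 + d4 = 131/8
  d8 = d5/2 = 3/4
  d9 = d2 - d1*4 = -249/5
Walk from origin (0, 0):
  seg 1: down by d2 = 11/5 → (0, -11/5)
  seg 2: left by d1 = 13 → (-13, -11/5)
  seg 3: left by d6 = -74/5 → (9/5, -11/5)
  seg 4: left by d7 = 131/8 → (-583/40, -11/5)
  seg 5: left by d1 = 13 → (-1103/40, -11/5)

d6 = -74/5
d7 = 131/8
d8 = 3/4
d9 = -249/5
endpoint = (-1103/40, -11/5)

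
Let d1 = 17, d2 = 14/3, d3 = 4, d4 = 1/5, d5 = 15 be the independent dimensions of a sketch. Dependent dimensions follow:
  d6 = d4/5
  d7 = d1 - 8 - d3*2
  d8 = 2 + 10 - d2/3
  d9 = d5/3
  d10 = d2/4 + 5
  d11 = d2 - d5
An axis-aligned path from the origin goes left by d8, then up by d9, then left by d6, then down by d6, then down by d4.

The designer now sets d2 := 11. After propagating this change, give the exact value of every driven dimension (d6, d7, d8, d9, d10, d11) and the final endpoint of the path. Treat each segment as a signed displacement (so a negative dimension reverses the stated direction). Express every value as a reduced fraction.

d6 = 1/25
d7 = 1
d8 = 25/3
d9 = 5
d10 = 31/4
d11 = -4
endpoint = (-628/75, 119/25)

Apply edit: d2 := 11
  d6 = d4/5 = 1/25
  d7 = d1 - 8 - d3*2 = 1
  d8 = 2 + 10 - d2/3 = 25/3
  d9 = d5/3 = 5
  d10 = d2/4 + 5 = 31/4
  d11 = d2 - d5 = -4
Walk from origin (0, 0):
  seg 1: left by d8 = 25/3 → (-25/3, 0)
  seg 2: up by d9 = 5 → (-25/3, 5)
  seg 3: left by d6 = 1/25 → (-628/75, 5)
  seg 4: down by d6 = 1/25 → (-628/75, 124/25)
  seg 5: down by d4 = 1/5 → (-628/75, 119/25)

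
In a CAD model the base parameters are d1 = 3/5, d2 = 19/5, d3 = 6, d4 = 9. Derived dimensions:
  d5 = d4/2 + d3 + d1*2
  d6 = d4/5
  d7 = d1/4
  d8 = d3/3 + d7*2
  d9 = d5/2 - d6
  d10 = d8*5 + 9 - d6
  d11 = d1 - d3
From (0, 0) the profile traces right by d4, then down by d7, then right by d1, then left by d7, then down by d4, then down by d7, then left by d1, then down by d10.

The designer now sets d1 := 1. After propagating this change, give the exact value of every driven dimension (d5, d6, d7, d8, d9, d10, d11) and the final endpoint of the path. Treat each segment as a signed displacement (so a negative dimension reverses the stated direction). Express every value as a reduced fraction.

d5 = 25/2
d6 = 9/5
d7 = 1/4
d8 = 5/2
d9 = 89/20
d10 = 197/10
d11 = -5
endpoint = (35/4, -146/5)

Apply edit: d1 := 1
  d5 = d4/2 + d3 + d1*2 = 25/2
  d6 = d4/5 = 9/5
  d7 = d1/4 = 1/4
  d8 = d3/3 + d7*2 = 5/2
  d9 = d5/2 - d6 = 89/20
  d10 = d8*5 + 9 - d6 = 197/10
  d11 = d1 - d3 = -5
Walk from origin (0, 0):
  seg 1: right by d4 = 9 → (9, 0)
  seg 2: down by d7 = 1/4 → (9, -1/4)
  seg 3: right by d1 = 1 → (10, -1/4)
  seg 4: left by d7 = 1/4 → (39/4, -1/4)
  seg 5: down by d4 = 9 → (39/4, -37/4)
  seg 6: down by d7 = 1/4 → (39/4, -19/2)
  seg 7: left by d1 = 1 → (35/4, -19/2)
  seg 8: down by d10 = 197/10 → (35/4, -146/5)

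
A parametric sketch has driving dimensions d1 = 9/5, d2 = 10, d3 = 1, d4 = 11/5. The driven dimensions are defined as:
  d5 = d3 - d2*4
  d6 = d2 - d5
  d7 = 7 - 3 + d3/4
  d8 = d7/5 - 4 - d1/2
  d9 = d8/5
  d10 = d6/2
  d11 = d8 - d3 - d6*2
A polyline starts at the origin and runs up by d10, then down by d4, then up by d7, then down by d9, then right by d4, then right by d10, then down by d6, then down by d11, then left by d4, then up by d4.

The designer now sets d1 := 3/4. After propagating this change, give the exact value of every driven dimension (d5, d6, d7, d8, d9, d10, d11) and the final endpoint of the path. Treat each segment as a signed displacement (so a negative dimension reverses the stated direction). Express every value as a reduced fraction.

Apply edit: d1 := 3/4
  d5 = d3 - d2*4 = -39
  d6 = d2 - d5 = 49
  d7 = 7 - 3 + d3/4 = 17/4
  d8 = d7/5 - 4 - d1/2 = -141/40
  d9 = d8/5 = -141/200
  d10 = d6/2 = 49/2
  d11 = d8 - d3 - d6*2 = -4101/40
Walk from origin (0, 0):
  seg 1: up by d10 = 49/2 → (0, 49/2)
  seg 2: down by d4 = 11/5 → (0, 223/10)
  seg 3: up by d7 = 17/4 → (0, 531/20)
  seg 4: down by d9 = -141/200 → (0, 5451/200)
  seg 5: right by d4 = 11/5 → (11/5, 5451/200)
  seg 6: right by d10 = 49/2 → (267/10, 5451/200)
  seg 7: down by d6 = 49 → (267/10, -4349/200)
  seg 8: down by d11 = -4101/40 → (267/10, 4039/50)
  seg 9: left by d4 = 11/5 → (49/2, 4039/50)
  seg 10: up by d4 = 11/5 → (49/2, 4149/50)

d5 = -39
d6 = 49
d7 = 17/4
d8 = -141/40
d9 = -141/200
d10 = 49/2
d11 = -4101/40
endpoint = (49/2, 4149/50)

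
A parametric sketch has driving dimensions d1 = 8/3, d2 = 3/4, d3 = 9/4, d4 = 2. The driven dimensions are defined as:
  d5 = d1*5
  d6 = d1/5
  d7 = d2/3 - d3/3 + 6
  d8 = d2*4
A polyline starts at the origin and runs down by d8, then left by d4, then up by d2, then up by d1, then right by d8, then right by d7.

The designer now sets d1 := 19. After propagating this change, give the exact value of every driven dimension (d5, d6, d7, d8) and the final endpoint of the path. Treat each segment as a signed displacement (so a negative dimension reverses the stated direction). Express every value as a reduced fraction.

d5 = 95
d6 = 19/5
d7 = 11/2
d8 = 3
endpoint = (13/2, 67/4)

Apply edit: d1 := 19
  d5 = d1*5 = 95
  d6 = d1/5 = 19/5
  d7 = d2/3 - d3/3 + 6 = 11/2
  d8 = d2*4 = 3
Walk from origin (0, 0):
  seg 1: down by d8 = 3 → (0, -3)
  seg 2: left by d4 = 2 → (-2, -3)
  seg 3: up by d2 = 3/4 → (-2, -9/4)
  seg 4: up by d1 = 19 → (-2, 67/4)
  seg 5: right by d8 = 3 → (1, 67/4)
  seg 6: right by d7 = 11/2 → (13/2, 67/4)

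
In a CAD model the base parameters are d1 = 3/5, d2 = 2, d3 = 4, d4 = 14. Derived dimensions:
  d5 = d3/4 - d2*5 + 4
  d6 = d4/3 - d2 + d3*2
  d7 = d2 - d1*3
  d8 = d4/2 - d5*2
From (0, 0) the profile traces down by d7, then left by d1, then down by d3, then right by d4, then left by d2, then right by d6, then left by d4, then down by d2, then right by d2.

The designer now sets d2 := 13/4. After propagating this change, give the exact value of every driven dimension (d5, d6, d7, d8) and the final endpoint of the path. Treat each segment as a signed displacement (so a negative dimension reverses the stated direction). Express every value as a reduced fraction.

Apply edit: d2 := 13/4
  d5 = d3/4 - d2*5 + 4 = -45/4
  d6 = d4/3 - d2 + d3*2 = 113/12
  d7 = d2 - d1*3 = 29/20
  d8 = d4/2 - d5*2 = 59/2
Walk from origin (0, 0):
  seg 1: down by d7 = 29/20 → (0, -29/20)
  seg 2: left by d1 = 3/5 → (-3/5, -29/20)
  seg 3: down by d3 = 4 → (-3/5, -109/20)
  seg 4: right by d4 = 14 → (67/5, -109/20)
  seg 5: left by d2 = 13/4 → (203/20, -109/20)
  seg 6: right by d6 = 113/12 → (587/30, -109/20)
  seg 7: left by d4 = 14 → (167/30, -109/20)
  seg 8: down by d2 = 13/4 → (167/30, -87/10)
  seg 9: right by d2 = 13/4 → (529/60, -87/10)

d5 = -45/4
d6 = 113/12
d7 = 29/20
d8 = 59/2
endpoint = (529/60, -87/10)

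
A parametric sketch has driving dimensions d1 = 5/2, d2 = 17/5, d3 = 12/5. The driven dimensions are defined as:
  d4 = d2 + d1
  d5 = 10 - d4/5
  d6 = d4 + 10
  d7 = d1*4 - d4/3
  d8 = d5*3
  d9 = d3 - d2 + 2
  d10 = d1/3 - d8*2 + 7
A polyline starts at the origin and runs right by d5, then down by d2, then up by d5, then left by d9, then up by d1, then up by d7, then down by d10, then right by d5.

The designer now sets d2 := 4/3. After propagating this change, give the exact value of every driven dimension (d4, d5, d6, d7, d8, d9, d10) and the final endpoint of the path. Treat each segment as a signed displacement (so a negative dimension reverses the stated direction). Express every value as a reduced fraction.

d4 = 23/6
d5 = 277/30
d6 = 83/6
d7 = 157/18
d8 = 277/10
d9 = 46/15
d10 = -1427/30
endpoint = (77/5, 3001/45)

Apply edit: d2 := 4/3
  d4 = d2 + d1 = 23/6
  d5 = 10 - d4/5 = 277/30
  d6 = d4 + 10 = 83/6
  d7 = d1*4 - d4/3 = 157/18
  d8 = d5*3 = 277/10
  d9 = d3 - d2 + 2 = 46/15
  d10 = d1/3 - d8*2 + 7 = -1427/30
Walk from origin (0, 0):
  seg 1: right by d5 = 277/30 → (277/30, 0)
  seg 2: down by d2 = 4/3 → (277/30, -4/3)
  seg 3: up by d5 = 277/30 → (277/30, 79/10)
  seg 4: left by d9 = 46/15 → (37/6, 79/10)
  seg 5: up by d1 = 5/2 → (37/6, 52/5)
  seg 6: up by d7 = 157/18 → (37/6, 1721/90)
  seg 7: down by d10 = -1427/30 → (37/6, 3001/45)
  seg 8: right by d5 = 277/30 → (77/5, 3001/45)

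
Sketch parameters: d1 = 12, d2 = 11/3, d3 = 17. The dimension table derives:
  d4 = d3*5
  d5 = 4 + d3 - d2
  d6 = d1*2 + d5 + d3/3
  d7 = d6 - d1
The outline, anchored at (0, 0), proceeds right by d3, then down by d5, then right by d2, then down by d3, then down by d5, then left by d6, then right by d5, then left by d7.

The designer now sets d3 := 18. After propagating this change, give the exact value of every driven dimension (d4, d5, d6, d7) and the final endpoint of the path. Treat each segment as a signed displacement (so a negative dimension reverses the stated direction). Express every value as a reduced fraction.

Apply edit: d3 := 18
  d4 = d3*5 = 90
  d5 = 4 + d3 - d2 = 55/3
  d6 = d1*2 + d5 + d3/3 = 145/3
  d7 = d6 - d1 = 109/3
Walk from origin (0, 0):
  seg 1: right by d3 = 18 → (18, 0)
  seg 2: down by d5 = 55/3 → (18, -55/3)
  seg 3: right by d2 = 11/3 → (65/3, -55/3)
  seg 4: down by d3 = 18 → (65/3, -109/3)
  seg 5: down by d5 = 55/3 → (65/3, -164/3)
  seg 6: left by d6 = 145/3 → (-80/3, -164/3)
  seg 7: right by d5 = 55/3 → (-25/3, -164/3)
  seg 8: left by d7 = 109/3 → (-134/3, -164/3)

d4 = 90
d5 = 55/3
d6 = 145/3
d7 = 109/3
endpoint = (-134/3, -164/3)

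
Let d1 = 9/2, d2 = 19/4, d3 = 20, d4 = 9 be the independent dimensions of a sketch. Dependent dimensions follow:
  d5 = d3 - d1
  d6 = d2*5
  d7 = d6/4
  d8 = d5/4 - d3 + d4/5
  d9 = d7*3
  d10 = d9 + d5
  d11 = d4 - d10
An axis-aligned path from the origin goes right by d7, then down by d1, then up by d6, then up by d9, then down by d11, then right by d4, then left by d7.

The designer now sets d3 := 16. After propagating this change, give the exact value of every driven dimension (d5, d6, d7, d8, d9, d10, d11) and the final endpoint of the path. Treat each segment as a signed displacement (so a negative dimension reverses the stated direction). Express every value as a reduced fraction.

d5 = 23/2
d6 = 95/4
d7 = 95/16
d8 = -453/40
d9 = 285/16
d10 = 469/16
d11 = -325/16
endpoint = (9, 459/8)

Apply edit: d3 := 16
  d5 = d3 - d1 = 23/2
  d6 = d2*5 = 95/4
  d7 = d6/4 = 95/16
  d8 = d5/4 - d3 + d4/5 = -453/40
  d9 = d7*3 = 285/16
  d10 = d9 + d5 = 469/16
  d11 = d4 - d10 = -325/16
Walk from origin (0, 0):
  seg 1: right by d7 = 95/16 → (95/16, 0)
  seg 2: down by d1 = 9/2 → (95/16, -9/2)
  seg 3: up by d6 = 95/4 → (95/16, 77/4)
  seg 4: up by d9 = 285/16 → (95/16, 593/16)
  seg 5: down by d11 = -325/16 → (95/16, 459/8)
  seg 6: right by d4 = 9 → (239/16, 459/8)
  seg 7: left by d7 = 95/16 → (9, 459/8)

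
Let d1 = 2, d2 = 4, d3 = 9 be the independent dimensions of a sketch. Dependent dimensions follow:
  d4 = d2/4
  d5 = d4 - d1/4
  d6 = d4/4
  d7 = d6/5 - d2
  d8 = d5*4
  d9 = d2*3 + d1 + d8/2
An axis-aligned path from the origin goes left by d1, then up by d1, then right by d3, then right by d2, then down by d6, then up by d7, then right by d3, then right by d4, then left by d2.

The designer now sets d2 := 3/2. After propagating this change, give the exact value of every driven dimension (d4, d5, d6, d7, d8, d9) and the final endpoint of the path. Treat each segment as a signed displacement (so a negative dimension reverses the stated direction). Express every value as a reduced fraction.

d4 = 3/8
d5 = -1/8
d6 = 3/32
d7 = -237/160
d8 = -1/2
d9 = 25/4
endpoint = (131/8, 17/40)

Apply edit: d2 := 3/2
  d4 = d2/4 = 3/8
  d5 = d4 - d1/4 = -1/8
  d6 = d4/4 = 3/32
  d7 = d6/5 - d2 = -237/160
  d8 = d5*4 = -1/2
  d9 = d2*3 + d1 + d8/2 = 25/4
Walk from origin (0, 0):
  seg 1: left by d1 = 2 → (-2, 0)
  seg 2: up by d1 = 2 → (-2, 2)
  seg 3: right by d3 = 9 → (7, 2)
  seg 4: right by d2 = 3/2 → (17/2, 2)
  seg 5: down by d6 = 3/32 → (17/2, 61/32)
  seg 6: up by d7 = -237/160 → (17/2, 17/40)
  seg 7: right by d3 = 9 → (35/2, 17/40)
  seg 8: right by d4 = 3/8 → (143/8, 17/40)
  seg 9: left by d2 = 3/2 → (131/8, 17/40)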